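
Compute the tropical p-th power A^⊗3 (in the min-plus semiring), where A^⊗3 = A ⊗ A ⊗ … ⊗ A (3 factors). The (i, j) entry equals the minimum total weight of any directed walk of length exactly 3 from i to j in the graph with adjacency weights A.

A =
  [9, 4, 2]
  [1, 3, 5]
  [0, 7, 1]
A^⊗3 =
  [3, 6, 4]
  [3, 8, 4]
  [2, 5, 3]

Each entry (A^⊗3)_ij equals the minimum over all length-3 walks i = v_0 → v_1 → … → v_3 = j of Σ_t A[v_t][v_{t+1}]. For example, for (i, j) = (0, 2) we minimise over 9 possible intermediate vertex sequences; the minimum is 4, attained along the walk 0 → 2 → 0 → 2.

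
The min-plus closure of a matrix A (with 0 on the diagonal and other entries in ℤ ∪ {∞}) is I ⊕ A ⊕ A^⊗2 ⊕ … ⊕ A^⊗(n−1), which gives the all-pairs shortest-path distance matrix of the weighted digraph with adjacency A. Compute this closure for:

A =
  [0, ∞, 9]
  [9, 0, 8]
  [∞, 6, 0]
Closure =
  [0, 15, 9]
  [9, 0, 8]
  [15, 6, 0]

This is the Floyd-Warshall all-pairs shortest-path computation. For each intermediate vertex k = 0, 1, …, 2, update dist[i][j] ← min(dist[i][j], dist[i][k] + dist[k][j]). The final matrix gives, for each (i, j), the minimum total weight of any directed path from i to j (possibly empty when i = j).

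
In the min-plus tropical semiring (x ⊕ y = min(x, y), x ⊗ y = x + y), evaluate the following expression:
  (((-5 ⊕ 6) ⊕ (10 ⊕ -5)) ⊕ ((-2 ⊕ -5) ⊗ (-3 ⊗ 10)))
(((-5 ⊕ 6) ⊕ (10 ⊕ -5)) ⊕ ((-2 ⊕ -5) ⊗ (-3 ⊗ 10))) = -5

Expand innermost to outermost. Recall ⊕ takes the minimum of its arguments and ⊗ takes their sum. Working out the expression (((-5 ⊕ 6) ⊕ (10 ⊕ -5)) ⊕ ((-2 ⊕ -5) ⊗ (-3 ⊗ 10))) gives -5.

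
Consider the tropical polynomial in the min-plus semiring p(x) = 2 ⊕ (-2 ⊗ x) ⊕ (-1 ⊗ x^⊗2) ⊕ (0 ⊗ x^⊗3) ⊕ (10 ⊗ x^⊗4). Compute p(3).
p(3) = 1

A tropical monomial a ⊗ x^⊗i evaluates to a + i · x. Evaluating each term at x = 3:
  Term 0 contributes 2 + 0 · 3 = 2
  Term 1 contributes -2 + 1 · 3 = 1
  Term 2 contributes -1 + 2 · 3 = 5
  Term 3 contributes 0 + 3 · 3 = 9
  Term 4 contributes 10 + 4 · 3 = 22
p(3) = ⊕ of these = min[2, 1, 5, 9, 22] = 1.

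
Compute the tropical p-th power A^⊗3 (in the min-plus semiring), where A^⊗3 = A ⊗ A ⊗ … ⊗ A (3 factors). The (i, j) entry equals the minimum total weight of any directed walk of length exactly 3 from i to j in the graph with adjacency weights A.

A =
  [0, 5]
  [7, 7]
A^⊗3 =
  [0, 5]
  [7, 12]

Each entry (A^⊗3)_ij equals the minimum over all length-3 walks i = v_0 → v_1 → … → v_3 = j of Σ_t A[v_t][v_{t+1}]. For example, for (i, j) = (0, 1) we minimise over 4 possible intermediate vertex sequences; the minimum is 5, attained along the walk 0 → 0 → 0 → 1.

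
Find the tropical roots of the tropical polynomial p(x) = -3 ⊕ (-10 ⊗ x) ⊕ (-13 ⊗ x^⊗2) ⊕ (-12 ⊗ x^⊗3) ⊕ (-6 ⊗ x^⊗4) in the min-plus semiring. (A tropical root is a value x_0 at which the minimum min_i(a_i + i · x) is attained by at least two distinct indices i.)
Roots: {-6, -1, 3, 7}

Each tropical root is a break point of the lower envelope of the lines y = a_i + i · x (there are 5 lines, with slopes 0, 1, ..., 4). Only the lines that attain the minimum somewhere contribute to roots; other lines are dominated. Here the surviving (envelope) indices are i = 4, i = 3, i = 2, i = 1, i = 0.
Intersections between consecutive envelope lines give the roots: for adjacent envelope indices i < j the intersection is x = (a_i − a_j) / (j − i). Reading off the sorted break points: {-6, -1, 3, 7}.
Verification: at each break x_0, at least two indices attain the minimum of min_i(a_i + i · x_0).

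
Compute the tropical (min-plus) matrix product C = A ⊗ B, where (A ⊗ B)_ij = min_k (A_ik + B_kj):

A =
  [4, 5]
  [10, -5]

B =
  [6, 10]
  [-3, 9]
A ⊗ B =
  [2, 14]
  [-8, 4]

Apply the min-plus product entry-by-entry:
  C[0][0] = min over k of (A[0][0] + B[0][0] = 4 + 6 = 10, A[0][1] + B[1][0] = 5 + -3 = 2) = 2 (attained at k = 1)
  C[0][1] = min over k of (A[0][0] + B[0][1] = 4 + 10 = 14, A[0][1] + B[1][1] = 5 + 9 = 14) = 14 (attained at k = 0)
  C[1][0] = min over k of (A[1][0] + B[0][0] = 10 + 6 = 16, A[1][1] + B[1][0] = -5 + -3 = -8) = -8 (attained at k = 1)
  C[1][1] = min over k of (A[1][0] + B[0][1] = 10 + 10 = 20, A[1][1] + B[1][1] = -5 + 9 = 4) = 4 (attained at k = 1)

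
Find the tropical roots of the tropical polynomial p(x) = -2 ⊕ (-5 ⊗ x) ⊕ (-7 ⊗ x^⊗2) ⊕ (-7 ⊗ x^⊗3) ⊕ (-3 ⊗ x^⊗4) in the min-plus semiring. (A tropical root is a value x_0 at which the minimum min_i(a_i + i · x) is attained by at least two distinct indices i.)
Roots: {-4, 0, 2, 3}

Each tropical root is a break point of the lower envelope of the lines y = a_i + i · x (there are 5 lines, with slopes 0, 1, ..., 4). Only the lines that attain the minimum somewhere contribute to roots; other lines are dominated. Here the surviving (envelope) indices are i = 4, i = 3, i = 2, i = 1, i = 0.
Intersections between consecutive envelope lines give the roots: for adjacent envelope indices i < j the intersection is x = (a_i − a_j) / (j − i). Reading off the sorted break points: {-4, 0, 2, 3}.
Verification: at each break x_0, at least two indices attain the minimum of min_i(a_i + i · x_0).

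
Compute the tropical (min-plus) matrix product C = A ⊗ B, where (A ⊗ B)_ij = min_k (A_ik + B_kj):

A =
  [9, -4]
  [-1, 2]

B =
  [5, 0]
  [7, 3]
A ⊗ B =
  [3, -1]
  [4, -1]

Apply the min-plus product entry-by-entry:
  C[0][0] = min over k of (A[0][0] + B[0][0] = 9 + 5 = 14, A[0][1] + B[1][0] = -4 + 7 = 3) = 3 (attained at k = 1)
  C[0][1] = min over k of (A[0][0] + B[0][1] = 9 + 0 = 9, A[0][1] + B[1][1] = -4 + 3 = -1) = -1 (attained at k = 1)
  C[1][0] = min over k of (A[1][0] + B[0][0] = -1 + 5 = 4, A[1][1] + B[1][0] = 2 + 7 = 9) = 4 (attained at k = 0)
  C[1][1] = min over k of (A[1][0] + B[0][1] = -1 + 0 = -1, A[1][1] + B[1][1] = 2 + 3 = 5) = -1 (attained at k = 0)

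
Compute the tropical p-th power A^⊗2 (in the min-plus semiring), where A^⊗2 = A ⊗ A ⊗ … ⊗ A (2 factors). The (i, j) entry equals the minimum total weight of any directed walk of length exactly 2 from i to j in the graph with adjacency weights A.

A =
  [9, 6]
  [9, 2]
A^⊗2 =
  [15, 8]
  [11, 4]

Each entry (A^⊗2)_ij equals the minimum over all length-2 walks i = v_0 → v_1 → … → v_2 = j of Σ_t A[v_t][v_{t+1}]. For example, for (i, j) = (0, 1) we minimise over 2 possible intermediate vertex sequences; the minimum is 8, attained along the walk 0 → 1 → 1.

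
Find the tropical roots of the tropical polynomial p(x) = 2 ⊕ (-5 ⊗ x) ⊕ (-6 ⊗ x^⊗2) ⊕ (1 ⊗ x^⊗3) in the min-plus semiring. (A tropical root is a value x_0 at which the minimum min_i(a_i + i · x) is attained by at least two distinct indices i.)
Roots: {-7, 1, 7}

Each tropical root is a break point of the lower envelope of the lines y = a_i + i · x (there are 4 lines, with slopes 0, 1, ..., 3). Only the lines that attain the minimum somewhere contribute to roots; other lines are dominated. Here the surviving (envelope) indices are i = 3, i = 2, i = 1, i = 0.
Intersections between consecutive envelope lines give the roots: for adjacent envelope indices i < j the intersection is x = (a_i − a_j) / (j − i). Reading off the sorted break points: {-7, 1, 7}.
Verification: at each break x_0, at least two indices attain the minimum of min_i(a_i + i · x_0).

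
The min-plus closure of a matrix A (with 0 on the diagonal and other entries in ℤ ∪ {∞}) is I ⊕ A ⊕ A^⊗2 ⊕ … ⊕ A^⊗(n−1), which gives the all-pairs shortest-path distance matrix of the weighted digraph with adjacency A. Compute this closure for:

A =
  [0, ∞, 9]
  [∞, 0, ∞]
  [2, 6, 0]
Closure =
  [0, 15, 9]
  [∞, 0, ∞]
  [2, 6, 0]

This is the Floyd-Warshall all-pairs shortest-path computation. For each intermediate vertex k = 0, 1, …, 2, update dist[i][j] ← min(dist[i][j], dist[i][k] + dist[k][j]). The final matrix gives, for each (i, j), the minimum total weight of any directed path from i to j (possibly empty when i = j).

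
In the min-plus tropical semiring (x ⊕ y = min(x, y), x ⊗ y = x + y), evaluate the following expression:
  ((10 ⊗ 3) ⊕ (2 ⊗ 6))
((10 ⊗ 3) ⊕ (2 ⊗ 6)) = 8

Expand innermost to outermost. Recall ⊕ takes the minimum of its arguments and ⊗ takes their sum. Working out the expression ((10 ⊗ 3) ⊕ (2 ⊗ 6)) gives 8.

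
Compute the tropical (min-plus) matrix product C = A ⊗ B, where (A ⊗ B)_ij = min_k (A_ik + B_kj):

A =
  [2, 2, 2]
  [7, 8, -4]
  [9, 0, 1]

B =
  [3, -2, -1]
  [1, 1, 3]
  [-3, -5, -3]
A ⊗ B =
  [-1, -3, -1]
  [-7, -9, -7]
  [-2, -4, -2]

Apply the min-plus product entry-by-entry:
  C[0][0] = min over k of (A[0][0] + B[0][0] = 2 + 3 = 5, A[0][1] + B[1][0] = 2 + 1 = 3, A[0][2] + B[2][0] = 2 + -3 = -1) = -1 (attained at k = 2)
  C[0][1] = min over k of (A[0][0] + B[0][1] = 2 + -2 = 0, A[0][1] + B[1][1] = 2 + 1 = 3, A[0][2] + B[2][1] = 2 + -5 = -3) = -3 (attained at k = 2)
  C[0][2] = min over k of (A[0][0] + B[0][2] = 2 + -1 = 1, A[0][1] + B[1][2] = 2 + 3 = 5, A[0][2] + B[2][2] = 2 + -3 = -1) = -1 (attained at k = 2)
  C[1][0] = min over k of (A[1][0] + B[0][0] = 7 + 3 = 10, A[1][1] + B[1][0] = 8 + 1 = 9, A[1][2] + B[2][0] = -4 + -3 = -7) = -7 (attained at k = 2)
  C[1][1] = min over k of (A[1][0] + B[0][1] = 7 + -2 = 5, A[1][1] + B[1][1] = 8 + 1 = 9, A[1][2] + B[2][1] = -4 + -5 = -9) = -9 (attained at k = 2)
  C[1][2] = min over k of (A[1][0] + B[0][2] = 7 + -1 = 6, A[1][1] + B[1][2] = 8 + 3 = 11, A[1][2] + B[2][2] = -4 + -3 = -7) = -7 (attained at k = 2)
  C[2][0] = min over k of (A[2][0] + B[0][0] = 9 + 3 = 12, A[2][1] + B[1][0] = 0 + 1 = 1, A[2][2] + B[2][0] = 1 + -3 = -2) = -2 (attained at k = 2)
  C[2][1] = min over k of (A[2][0] + B[0][1] = 9 + -2 = 7, A[2][1] + B[1][1] = 0 + 1 = 1, A[2][2] + B[2][1] = 1 + -5 = -4) = -4 (attained at k = 2)
  C[2][2] = min over k of (A[2][0] + B[0][2] = 9 + -1 = 8, A[2][1] + B[1][2] = 0 + 3 = 3, A[2][2] + B[2][2] = 1 + -3 = -2) = -2 (attained at k = 2)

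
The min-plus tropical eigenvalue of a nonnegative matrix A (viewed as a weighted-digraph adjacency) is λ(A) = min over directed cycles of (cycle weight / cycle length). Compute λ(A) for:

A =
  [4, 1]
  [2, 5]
λ(A) = 3/2

Enumerate directed cycles and compute their means (weight / length). Sample:
  cycle 0 → 0: weight = 4, length = 1, mean = 4/1 ≈ 4.000
  cycle 1 → 1: weight = 5, length = 1, mean = 5/1 ≈ 5.000
  cycle 0 → 1 → 0: weight = 3, length = 2, mean = 3/2 ≈ 1.500
  cycle 1 → 0 → 1: weight = 3, length = 2, mean = 3/2 ≈ 1.500
Minimum mean = 1.500, attained e.g. along the cycle 0 → 1 → 0 with weight 3 and length 2. So λ(A) = 3/2 = 3/2.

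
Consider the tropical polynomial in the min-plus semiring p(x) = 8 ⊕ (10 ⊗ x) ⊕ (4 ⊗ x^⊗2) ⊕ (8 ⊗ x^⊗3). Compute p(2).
p(2) = 8

A tropical monomial a ⊗ x^⊗i evaluates to a + i · x. Evaluating each term at x = 2:
  Term 0 contributes 8 + 0 · 2 = 8
  Term 1 contributes 10 + 1 · 2 = 12
  Term 2 contributes 4 + 2 · 2 = 8
  Term 3 contributes 8 + 3 · 2 = 14
p(2) = ⊕ of these = min[8, 12, 8, 14] = 8.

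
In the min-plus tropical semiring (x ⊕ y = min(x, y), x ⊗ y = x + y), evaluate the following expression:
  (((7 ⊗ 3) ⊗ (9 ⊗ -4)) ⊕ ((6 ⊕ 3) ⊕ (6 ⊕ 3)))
(((7 ⊗ 3) ⊗ (9 ⊗ -4)) ⊕ ((6 ⊕ 3) ⊕ (6 ⊕ 3))) = 3

Expand innermost to outermost. Recall ⊕ takes the minimum of its arguments and ⊗ takes their sum. Working out the expression (((7 ⊗ 3) ⊗ (9 ⊗ -4)) ⊕ ((6 ⊕ 3) ⊕ (6 ⊕ 3))) gives 3.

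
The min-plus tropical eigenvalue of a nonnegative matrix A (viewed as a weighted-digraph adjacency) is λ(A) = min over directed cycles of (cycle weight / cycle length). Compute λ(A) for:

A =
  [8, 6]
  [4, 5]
λ(A) = 5

Enumerate directed cycles and compute their means (weight / length). Sample:
  cycle 0 → 0: weight = 8, length = 1, mean = 8/1 ≈ 8.000
  cycle 1 → 1: weight = 5, length = 1, mean = 5/1 ≈ 5.000
  cycle 0 → 1 → 0: weight = 10, length = 2, mean = 10/2 ≈ 5.000
  cycle 1 → 0 → 1: weight = 10, length = 2, mean = 10/2 ≈ 5.000
Minimum mean = 5.000, attained e.g. along the cycle 1 → 1 with weight 5 and length 1. So λ(A) = 5/1 = 5.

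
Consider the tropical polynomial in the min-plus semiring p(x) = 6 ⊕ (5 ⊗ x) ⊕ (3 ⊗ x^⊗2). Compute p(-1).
p(-1) = 1

A tropical monomial a ⊗ x^⊗i evaluates to a + i · x. Evaluating each term at x = -1:
  Term 0 contributes 6 + 0 · -1 = 6
  Term 1 contributes 5 + 1 · -1 = 4
  Term 2 contributes 3 + 2 · -1 = 1
p(-1) = ⊕ of these = min[6, 4, 1] = 1.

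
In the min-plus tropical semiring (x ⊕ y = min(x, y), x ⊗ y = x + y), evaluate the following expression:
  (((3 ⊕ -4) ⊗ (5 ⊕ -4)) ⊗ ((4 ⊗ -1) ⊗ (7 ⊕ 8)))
(((3 ⊕ -4) ⊗ (5 ⊕ -4)) ⊗ ((4 ⊗ -1) ⊗ (7 ⊕ 8))) = 2

Expand innermost to outermost. Recall ⊕ takes the minimum of its arguments and ⊗ takes their sum. Working out the expression (((3 ⊕ -4) ⊗ (5 ⊕ -4)) ⊗ ((4 ⊗ -1) ⊗ (7 ⊕ 8))) gives 2.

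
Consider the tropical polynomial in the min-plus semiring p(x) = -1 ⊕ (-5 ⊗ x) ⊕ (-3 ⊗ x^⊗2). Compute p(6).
p(6) = -1

A tropical monomial a ⊗ x^⊗i evaluates to a + i · x. Evaluating each term at x = 6:
  Term 0 contributes -1 + 0 · 6 = -1
  Term 1 contributes -5 + 1 · 6 = 1
  Term 2 contributes -3 + 2 · 6 = 9
p(6) = ⊕ of these = min[-1, 1, 9] = -1.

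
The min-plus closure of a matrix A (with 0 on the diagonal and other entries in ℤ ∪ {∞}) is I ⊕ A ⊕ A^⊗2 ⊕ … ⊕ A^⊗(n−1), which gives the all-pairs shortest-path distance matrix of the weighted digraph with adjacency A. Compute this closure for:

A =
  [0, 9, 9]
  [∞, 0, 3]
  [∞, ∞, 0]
Closure =
  [0, 9, 9]
  [∞, 0, 3]
  [∞, ∞, 0]

This is the Floyd-Warshall all-pairs shortest-path computation. For each intermediate vertex k = 0, 1, …, 2, update dist[i][j] ← min(dist[i][j], dist[i][k] + dist[k][j]). The final matrix gives, for each (i, j), the minimum total weight of any directed path from i to j (possibly empty when i = j).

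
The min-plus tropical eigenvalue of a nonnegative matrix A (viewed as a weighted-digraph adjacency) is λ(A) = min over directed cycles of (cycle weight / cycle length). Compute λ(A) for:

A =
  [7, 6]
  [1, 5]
λ(A) = 7/2

Enumerate directed cycles and compute their means (weight / length). Sample:
  cycle 0 → 0: weight = 7, length = 1, mean = 7/1 ≈ 7.000
  cycle 1 → 1: weight = 5, length = 1, mean = 5/1 ≈ 5.000
  cycle 0 → 1 → 0: weight = 7, length = 2, mean = 7/2 ≈ 3.500
  cycle 1 → 0 → 1: weight = 7, length = 2, mean = 7/2 ≈ 3.500
Minimum mean = 3.500, attained e.g. along the cycle 0 → 1 → 0 with weight 7 and length 2. So λ(A) = 7/2 = 7/2.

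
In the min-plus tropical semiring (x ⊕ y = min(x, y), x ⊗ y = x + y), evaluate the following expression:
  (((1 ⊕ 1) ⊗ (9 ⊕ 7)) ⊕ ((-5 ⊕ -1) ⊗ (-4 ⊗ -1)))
(((1 ⊕ 1) ⊗ (9 ⊕ 7)) ⊕ ((-5 ⊕ -1) ⊗ (-4 ⊗ -1))) = -10

Expand innermost to outermost. Recall ⊕ takes the minimum of its arguments and ⊗ takes their sum. Working out the expression (((1 ⊕ 1) ⊗ (9 ⊕ 7)) ⊕ ((-5 ⊕ -1) ⊗ (-4 ⊗ -1))) gives -10.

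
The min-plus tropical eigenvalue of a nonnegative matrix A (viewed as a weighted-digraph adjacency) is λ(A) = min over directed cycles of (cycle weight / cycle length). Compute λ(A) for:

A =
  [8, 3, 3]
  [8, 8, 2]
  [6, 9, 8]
λ(A) = 11/3

Enumerate directed cycles and compute their means (weight / length). Sample:
  cycle 0 → 0: weight = 8, length = 1, mean = 8/1 ≈ 8.000
  cycle 1 → 1: weight = 8, length = 1, mean = 8/1 ≈ 8.000
  cycle 2 → 2: weight = 8, length = 1, mean = 8/1 ≈ 8.000
  cycle 0 → 1 → 0: weight = 11, length = 2, mean = 11/2 ≈ 5.500
  cycle 0 → 2 → 0: weight = 9, length = 2, mean = 9/2 ≈ 4.500
  cycle 1 → 0 → 1: weight = 11, length = 2, mean = 11/2 ≈ 5.500
Minimum mean = 3.667, attained e.g. along the cycle 0 → 1 → 2 → 0 with weight 11 and length 3. So λ(A) = 11/3 = 11/3.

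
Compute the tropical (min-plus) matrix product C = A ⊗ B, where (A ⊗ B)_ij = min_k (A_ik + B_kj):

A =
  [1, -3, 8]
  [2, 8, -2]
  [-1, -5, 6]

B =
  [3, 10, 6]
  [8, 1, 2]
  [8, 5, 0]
A ⊗ B =
  [4, -2, -1]
  [5, 3, -2]
  [2, -4, -3]

Apply the min-plus product entry-by-entry:
  C[0][0] = min over k of (A[0][0] + B[0][0] = 1 + 3 = 4, A[0][1] + B[1][0] = -3 + 8 = 5, A[0][2] + B[2][0] = 8 + 8 = 16) = 4 (attained at k = 0)
  C[0][1] = min over k of (A[0][0] + B[0][1] = 1 + 10 = 11, A[0][1] + B[1][1] = -3 + 1 = -2, A[0][2] + B[2][1] = 8 + 5 = 13) = -2 (attained at k = 1)
  C[0][2] = min over k of (A[0][0] + B[0][2] = 1 + 6 = 7, A[0][1] + B[1][2] = -3 + 2 = -1, A[0][2] + B[2][2] = 8 + 0 = 8) = -1 (attained at k = 1)
  C[1][0] = min over k of (A[1][0] + B[0][0] = 2 + 3 = 5, A[1][1] + B[1][0] = 8 + 8 = 16, A[1][2] + B[2][0] = -2 + 8 = 6) = 5 (attained at k = 0)
  C[1][1] = min over k of (A[1][0] + B[0][1] = 2 + 10 = 12, A[1][1] + B[1][1] = 8 + 1 = 9, A[1][2] + B[2][1] = -2 + 5 = 3) = 3 (attained at k = 2)
  C[1][2] = min over k of (A[1][0] + B[0][2] = 2 + 6 = 8, A[1][1] + B[1][2] = 8 + 2 = 10, A[1][2] + B[2][2] = -2 + 0 = -2) = -2 (attained at k = 2)
  C[2][0] = min over k of (A[2][0] + B[0][0] = -1 + 3 = 2, A[2][1] + B[1][0] = -5 + 8 = 3, A[2][2] + B[2][0] = 6 + 8 = 14) = 2 (attained at k = 0)
  C[2][1] = min over k of (A[2][0] + B[0][1] = -1 + 10 = 9, A[2][1] + B[1][1] = -5 + 1 = -4, A[2][2] + B[2][1] = 6 + 5 = 11) = -4 (attained at k = 1)
  C[2][2] = min over k of (A[2][0] + B[0][2] = -1 + 6 = 5, A[2][1] + B[1][2] = -5 + 2 = -3, A[2][2] + B[2][2] = 6 + 0 = 6) = -3 (attained at k = 1)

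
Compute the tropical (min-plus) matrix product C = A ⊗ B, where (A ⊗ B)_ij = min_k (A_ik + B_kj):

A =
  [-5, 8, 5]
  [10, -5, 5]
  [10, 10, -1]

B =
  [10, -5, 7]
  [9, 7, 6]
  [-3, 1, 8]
A ⊗ B =
  [2, -10, 2]
  [2, 2, 1]
  [-4, 0, 7]

Apply the min-plus product entry-by-entry:
  C[0][0] = min over k of (A[0][0] + B[0][0] = -5 + 10 = 5, A[0][1] + B[1][0] = 8 + 9 = 17, A[0][2] + B[2][0] = 5 + -3 = 2) = 2 (attained at k = 2)
  C[0][1] = min over k of (A[0][0] + B[0][1] = -5 + -5 = -10, A[0][1] + B[1][1] = 8 + 7 = 15, A[0][2] + B[2][1] = 5 + 1 = 6) = -10 (attained at k = 0)
  C[0][2] = min over k of (A[0][0] + B[0][2] = -5 + 7 = 2, A[0][1] + B[1][2] = 8 + 6 = 14, A[0][2] + B[2][2] = 5 + 8 = 13) = 2 (attained at k = 0)
  C[1][0] = min over k of (A[1][0] + B[0][0] = 10 + 10 = 20, A[1][1] + B[1][0] = -5 + 9 = 4, A[1][2] + B[2][0] = 5 + -3 = 2) = 2 (attained at k = 2)
  C[1][1] = min over k of (A[1][0] + B[0][1] = 10 + -5 = 5, A[1][1] + B[1][1] = -5 + 7 = 2, A[1][2] + B[2][1] = 5 + 1 = 6) = 2 (attained at k = 1)
  C[1][2] = min over k of (A[1][0] + B[0][2] = 10 + 7 = 17, A[1][1] + B[1][2] = -5 + 6 = 1, A[1][2] + B[2][2] = 5 + 8 = 13) = 1 (attained at k = 1)
  C[2][0] = min over k of (A[2][0] + B[0][0] = 10 + 10 = 20, A[2][1] + B[1][0] = 10 + 9 = 19, A[2][2] + B[2][0] = -1 + -3 = -4) = -4 (attained at k = 2)
  C[2][1] = min over k of (A[2][0] + B[0][1] = 10 + -5 = 5, A[2][1] + B[1][1] = 10 + 7 = 17, A[2][2] + B[2][1] = -1 + 1 = 0) = 0 (attained at k = 2)
  C[2][2] = min over k of (A[2][0] + B[0][2] = 10 + 7 = 17, A[2][1] + B[1][2] = 10 + 6 = 16, A[2][2] + B[2][2] = -1 + 8 = 7) = 7 (attained at k = 2)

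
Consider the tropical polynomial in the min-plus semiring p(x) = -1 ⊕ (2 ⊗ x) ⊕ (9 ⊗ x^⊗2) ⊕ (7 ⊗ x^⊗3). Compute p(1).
p(1) = -1

A tropical monomial a ⊗ x^⊗i evaluates to a + i · x. Evaluating each term at x = 1:
  Term 0 contributes -1 + 0 · 1 = -1
  Term 1 contributes 2 + 1 · 1 = 3
  Term 2 contributes 9 + 2 · 1 = 11
  Term 3 contributes 7 + 3 · 1 = 10
p(1) = ⊕ of these = min[-1, 3, 11, 10] = -1.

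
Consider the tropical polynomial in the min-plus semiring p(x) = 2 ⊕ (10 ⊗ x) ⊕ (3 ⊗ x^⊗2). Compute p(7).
p(7) = 2

A tropical monomial a ⊗ x^⊗i evaluates to a + i · x. Evaluating each term at x = 7:
  Term 0 contributes 2 + 0 · 7 = 2
  Term 1 contributes 10 + 1 · 7 = 17
  Term 2 contributes 3 + 2 · 7 = 17
p(7) = ⊕ of these = min[2, 17, 17] = 2.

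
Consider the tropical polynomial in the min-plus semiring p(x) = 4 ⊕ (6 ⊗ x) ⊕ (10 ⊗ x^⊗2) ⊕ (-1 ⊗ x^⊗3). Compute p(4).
p(4) = 4

A tropical monomial a ⊗ x^⊗i evaluates to a + i · x. Evaluating each term at x = 4:
  Term 0 contributes 4 + 0 · 4 = 4
  Term 1 contributes 6 + 1 · 4 = 10
  Term 2 contributes 10 + 2 · 4 = 18
  Term 3 contributes -1 + 3 · 4 = 11
p(4) = ⊕ of these = min[4, 10, 18, 11] = 4.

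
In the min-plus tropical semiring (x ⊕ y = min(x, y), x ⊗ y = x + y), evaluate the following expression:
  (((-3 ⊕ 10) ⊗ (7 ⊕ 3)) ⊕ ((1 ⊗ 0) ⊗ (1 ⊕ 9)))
(((-3 ⊕ 10) ⊗ (7 ⊕ 3)) ⊕ ((1 ⊗ 0) ⊗ (1 ⊕ 9))) = 0

Expand innermost to outermost. Recall ⊕ takes the minimum of its arguments and ⊗ takes their sum. Working out the expression (((-3 ⊕ 10) ⊗ (7 ⊕ 3)) ⊕ ((1 ⊗ 0) ⊗ (1 ⊕ 9))) gives 0.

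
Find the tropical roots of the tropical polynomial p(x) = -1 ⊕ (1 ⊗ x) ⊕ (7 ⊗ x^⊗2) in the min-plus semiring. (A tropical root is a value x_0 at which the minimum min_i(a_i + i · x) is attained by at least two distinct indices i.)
Roots: {-6, -2}

Each tropical root is a break point of the lower envelope of the lines y = a_i + i · x (there are 3 lines, with slopes 0, 1, ..., 2). Only the lines that attain the minimum somewhere contribute to roots; other lines are dominated. Here the surviving (envelope) indices are i = 2, i = 1, i = 0.
Intersections between consecutive envelope lines give the roots: for adjacent envelope indices i < j the intersection is x = (a_i − a_j) / (j − i). Reading off the sorted break points: {-6, -2}.
Verification: at each break x_0, at least two indices attain the minimum of min_i(a_i + i · x_0).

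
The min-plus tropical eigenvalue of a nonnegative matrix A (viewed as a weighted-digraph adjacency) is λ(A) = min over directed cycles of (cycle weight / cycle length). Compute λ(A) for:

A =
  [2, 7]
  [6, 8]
λ(A) = 2

Enumerate directed cycles and compute their means (weight / length). Sample:
  cycle 0 → 0: weight = 2, length = 1, mean = 2/1 ≈ 2.000
  cycle 1 → 1: weight = 8, length = 1, mean = 8/1 ≈ 8.000
  cycle 0 → 1 → 0: weight = 13, length = 2, mean = 13/2 ≈ 6.500
  cycle 1 → 0 → 1: weight = 13, length = 2, mean = 13/2 ≈ 6.500
Minimum mean = 2.000, attained e.g. along the cycle 0 → 0 with weight 2 and length 1. So λ(A) = 2/1 = 2.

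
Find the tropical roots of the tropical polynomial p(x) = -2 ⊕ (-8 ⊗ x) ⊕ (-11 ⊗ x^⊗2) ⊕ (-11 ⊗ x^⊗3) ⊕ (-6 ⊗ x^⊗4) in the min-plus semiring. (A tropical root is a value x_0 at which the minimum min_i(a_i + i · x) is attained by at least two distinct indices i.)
Roots: {-5, 0, 3, 6}

Each tropical root is a break point of the lower envelope of the lines y = a_i + i · x (there are 5 lines, with slopes 0, 1, ..., 4). Only the lines that attain the minimum somewhere contribute to roots; other lines are dominated. Here the surviving (envelope) indices are i = 4, i = 3, i = 2, i = 1, i = 0.
Intersections between consecutive envelope lines give the roots: for adjacent envelope indices i < j the intersection is x = (a_i − a_j) / (j − i). Reading off the sorted break points: {-5, 0, 3, 6}.
Verification: at each break x_0, at least two indices attain the minimum of min_i(a_i + i · x_0).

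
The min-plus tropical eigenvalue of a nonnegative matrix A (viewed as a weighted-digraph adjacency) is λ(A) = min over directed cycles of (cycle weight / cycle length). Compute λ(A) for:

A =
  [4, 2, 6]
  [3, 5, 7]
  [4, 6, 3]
λ(A) = 5/2

Enumerate directed cycles and compute their means (weight / length). Sample:
  cycle 0 → 0: weight = 4, length = 1, mean = 4/1 ≈ 4.000
  cycle 1 → 1: weight = 5, length = 1, mean = 5/1 ≈ 5.000
  cycle 2 → 2: weight = 3, length = 1, mean = 3/1 ≈ 3.000
  cycle 0 → 1 → 0: weight = 5, length = 2, mean = 5/2 ≈ 2.500
  cycle 0 → 2 → 0: weight = 10, length = 2, mean = 10/2 ≈ 5.000
  cycle 1 → 0 → 1: weight = 5, length = 2, mean = 5/2 ≈ 2.500
Minimum mean = 2.500, attained e.g. along the cycle 0 → 1 → 0 with weight 5 and length 2. So λ(A) = 5/2 = 5/2.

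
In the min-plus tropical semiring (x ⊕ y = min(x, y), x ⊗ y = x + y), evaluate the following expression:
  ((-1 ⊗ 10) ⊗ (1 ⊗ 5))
((-1 ⊗ 10) ⊗ (1 ⊗ 5)) = 15

Expand innermost to outermost. Recall ⊕ takes the minimum of its arguments and ⊗ takes their sum. Working out the expression ((-1 ⊗ 10) ⊗ (1 ⊗ 5)) gives 15.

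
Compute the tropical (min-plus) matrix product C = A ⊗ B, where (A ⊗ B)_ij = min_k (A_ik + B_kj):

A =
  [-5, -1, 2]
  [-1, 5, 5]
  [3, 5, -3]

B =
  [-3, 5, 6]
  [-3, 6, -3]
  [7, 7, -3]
A ⊗ B =
  [-8, 0, -4]
  [-4, 4, 2]
  [0, 4, -6]

Apply the min-plus product entry-by-entry:
  C[0][0] = min over k of (A[0][0] + B[0][0] = -5 + -3 = -8, A[0][1] + B[1][0] = -1 + -3 = -4, A[0][2] + B[2][0] = 2 + 7 = 9) = -8 (attained at k = 0)
  C[0][1] = min over k of (A[0][0] + B[0][1] = -5 + 5 = 0, A[0][1] + B[1][1] = -1 + 6 = 5, A[0][2] + B[2][1] = 2 + 7 = 9) = 0 (attained at k = 0)
  C[0][2] = min over k of (A[0][0] + B[0][2] = -5 + 6 = 1, A[0][1] + B[1][2] = -1 + -3 = -4, A[0][2] + B[2][2] = 2 + -3 = -1) = -4 (attained at k = 1)
  C[1][0] = min over k of (A[1][0] + B[0][0] = -1 + -3 = -4, A[1][1] + B[1][0] = 5 + -3 = 2, A[1][2] + B[2][0] = 5 + 7 = 12) = -4 (attained at k = 0)
  C[1][1] = min over k of (A[1][0] + B[0][1] = -1 + 5 = 4, A[1][1] + B[1][1] = 5 + 6 = 11, A[1][2] + B[2][1] = 5 + 7 = 12) = 4 (attained at k = 0)
  C[1][2] = min over k of (A[1][0] + B[0][2] = -1 + 6 = 5, A[1][1] + B[1][2] = 5 + -3 = 2, A[1][2] + B[2][2] = 5 + -3 = 2) = 2 (attained at k = 1)
  C[2][0] = min over k of (A[2][0] + B[0][0] = 3 + -3 = 0, A[2][1] + B[1][0] = 5 + -3 = 2, A[2][2] + B[2][0] = -3 + 7 = 4) = 0 (attained at k = 0)
  C[2][1] = min over k of (A[2][0] + B[0][1] = 3 + 5 = 8, A[2][1] + B[1][1] = 5 + 6 = 11, A[2][2] + B[2][1] = -3 + 7 = 4) = 4 (attained at k = 2)
  C[2][2] = min over k of (A[2][0] + B[0][2] = 3 + 6 = 9, A[2][1] + B[1][2] = 5 + -3 = 2, A[2][2] + B[2][2] = -3 + -3 = -6) = -6 (attained at k = 2)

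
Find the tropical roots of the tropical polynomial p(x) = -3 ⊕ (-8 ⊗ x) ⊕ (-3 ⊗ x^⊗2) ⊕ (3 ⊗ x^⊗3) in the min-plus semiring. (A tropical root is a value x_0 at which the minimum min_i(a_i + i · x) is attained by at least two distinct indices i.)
Roots: {-6, -5, 5}

Each tropical root is a break point of the lower envelope of the lines y = a_i + i · x (there are 4 lines, with slopes 0, 1, ..., 3). Only the lines that attain the minimum somewhere contribute to roots; other lines are dominated. Here the surviving (envelope) indices are i = 3, i = 2, i = 1, i = 0.
Intersections between consecutive envelope lines give the roots: for adjacent envelope indices i < j the intersection is x = (a_i − a_j) / (j − i). Reading off the sorted break points: {-6, -5, 5}.
Verification: at each break x_0, at least two indices attain the minimum of min_i(a_i + i · x_0).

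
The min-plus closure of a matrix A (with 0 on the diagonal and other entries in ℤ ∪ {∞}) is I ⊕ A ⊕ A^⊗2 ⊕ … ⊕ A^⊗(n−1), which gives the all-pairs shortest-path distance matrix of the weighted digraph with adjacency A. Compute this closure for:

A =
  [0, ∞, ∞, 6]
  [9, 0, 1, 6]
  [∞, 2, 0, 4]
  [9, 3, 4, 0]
Closure =
  [0, 9, 10, 6]
  [9, 0, 1, 5]
  [11, 2, 0, 4]
  [9, 3, 4, 0]

This is the Floyd-Warshall all-pairs shortest-path computation. For each intermediate vertex k = 0, 1, …, 3, update dist[i][j] ← min(dist[i][j], dist[i][k] + dist[k][j]). The final matrix gives, for each (i, j), the minimum total weight of any directed path from i to j (possibly empty when i = j).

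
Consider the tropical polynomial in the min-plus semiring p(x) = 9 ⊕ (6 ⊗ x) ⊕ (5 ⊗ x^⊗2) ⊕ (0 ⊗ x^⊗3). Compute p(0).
p(0) = 0

A tropical monomial a ⊗ x^⊗i evaluates to a + i · x. Evaluating each term at x = 0:
  Term 0 contributes 9 + 0 · 0 = 9
  Term 1 contributes 6 + 1 · 0 = 6
  Term 2 contributes 5 + 2 · 0 = 5
  Term 3 contributes 0 + 3 · 0 = 0
p(0) = ⊕ of these = min[9, 6, 5, 0] = 0.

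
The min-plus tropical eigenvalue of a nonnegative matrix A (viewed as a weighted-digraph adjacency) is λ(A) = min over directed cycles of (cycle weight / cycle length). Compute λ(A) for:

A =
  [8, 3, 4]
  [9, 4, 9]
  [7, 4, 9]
λ(A) = 4

Enumerate directed cycles and compute their means (weight / length). Sample:
  cycle 0 → 0: weight = 8, length = 1, mean = 8/1 ≈ 8.000
  cycle 1 → 1: weight = 4, length = 1, mean = 4/1 ≈ 4.000
  cycle 2 → 2: weight = 9, length = 1, mean = 9/1 ≈ 9.000
  cycle 0 → 1 → 0: weight = 12, length = 2, mean = 12/2 ≈ 6.000
  cycle 0 → 2 → 0: weight = 11, length = 2, mean = 11/2 ≈ 5.500
  cycle 1 → 0 → 1: weight = 12, length = 2, mean = 12/2 ≈ 6.000
Minimum mean = 4.000, attained e.g. along the cycle 1 → 1 with weight 4 and length 1. So λ(A) = 4/1 = 4.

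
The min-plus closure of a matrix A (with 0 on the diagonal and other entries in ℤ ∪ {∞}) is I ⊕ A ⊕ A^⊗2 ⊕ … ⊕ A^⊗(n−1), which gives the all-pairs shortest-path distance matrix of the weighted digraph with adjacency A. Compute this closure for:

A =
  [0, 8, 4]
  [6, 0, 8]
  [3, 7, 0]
Closure =
  [0, 8, 4]
  [6, 0, 8]
  [3, 7, 0]

This is the Floyd-Warshall all-pairs shortest-path computation. For each intermediate vertex k = 0, 1, …, 2, update dist[i][j] ← min(dist[i][j], dist[i][k] + dist[k][j]). The final matrix gives, for each (i, j), the minimum total weight of any directed path from i to j (possibly empty when i = j).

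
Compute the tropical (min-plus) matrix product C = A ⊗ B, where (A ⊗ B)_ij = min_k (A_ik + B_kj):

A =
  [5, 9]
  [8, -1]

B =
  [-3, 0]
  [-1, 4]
A ⊗ B =
  [2, 5]
  [-2, 3]

Apply the min-plus product entry-by-entry:
  C[0][0] = min over k of (A[0][0] + B[0][0] = 5 + -3 = 2, A[0][1] + B[1][0] = 9 + -1 = 8) = 2 (attained at k = 0)
  C[0][1] = min over k of (A[0][0] + B[0][1] = 5 + 0 = 5, A[0][1] + B[1][1] = 9 + 4 = 13) = 5 (attained at k = 0)
  C[1][0] = min over k of (A[1][0] + B[0][0] = 8 + -3 = 5, A[1][1] + B[1][0] = -1 + -1 = -2) = -2 (attained at k = 1)
  C[1][1] = min over k of (A[1][0] + B[0][1] = 8 + 0 = 8, A[1][1] + B[1][1] = -1 + 4 = 3) = 3 (attained at k = 1)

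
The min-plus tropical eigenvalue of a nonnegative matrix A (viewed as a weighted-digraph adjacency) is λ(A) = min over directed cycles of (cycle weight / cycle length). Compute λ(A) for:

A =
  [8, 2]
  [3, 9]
λ(A) = 5/2

Enumerate directed cycles and compute their means (weight / length). Sample:
  cycle 0 → 0: weight = 8, length = 1, mean = 8/1 ≈ 8.000
  cycle 1 → 1: weight = 9, length = 1, mean = 9/1 ≈ 9.000
  cycle 0 → 1 → 0: weight = 5, length = 2, mean = 5/2 ≈ 2.500
  cycle 1 → 0 → 1: weight = 5, length = 2, mean = 5/2 ≈ 2.500
Minimum mean = 2.500, attained e.g. along the cycle 0 → 1 → 0 with weight 5 and length 2. So λ(A) = 5/2 = 5/2.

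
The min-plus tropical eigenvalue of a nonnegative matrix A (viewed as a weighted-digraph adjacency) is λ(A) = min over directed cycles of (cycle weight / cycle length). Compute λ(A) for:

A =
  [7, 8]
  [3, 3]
λ(A) = 3

Enumerate directed cycles and compute their means (weight / length). Sample:
  cycle 0 → 0: weight = 7, length = 1, mean = 7/1 ≈ 7.000
  cycle 1 → 1: weight = 3, length = 1, mean = 3/1 ≈ 3.000
  cycle 0 → 1 → 0: weight = 11, length = 2, mean = 11/2 ≈ 5.500
  cycle 1 → 0 → 1: weight = 11, length = 2, mean = 11/2 ≈ 5.500
Minimum mean = 3.000, attained e.g. along the cycle 1 → 1 with weight 3 and length 1. So λ(A) = 3/1 = 3.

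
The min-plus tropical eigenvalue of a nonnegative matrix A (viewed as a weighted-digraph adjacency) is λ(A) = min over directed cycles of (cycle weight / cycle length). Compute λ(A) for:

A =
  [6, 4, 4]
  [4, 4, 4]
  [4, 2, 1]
λ(A) = 1

Enumerate directed cycles and compute their means (weight / length). Sample:
  cycle 0 → 0: weight = 6, length = 1, mean = 6/1 ≈ 6.000
  cycle 1 → 1: weight = 4, length = 1, mean = 4/1 ≈ 4.000
  cycle 2 → 2: weight = 1, length = 1, mean = 1/1 ≈ 1.000
  cycle 0 → 1 → 0: weight = 8, length = 2, mean = 8/2 ≈ 4.000
  cycle 0 → 2 → 0: weight = 8, length = 2, mean = 8/2 ≈ 4.000
  cycle 1 → 0 → 1: weight = 8, length = 2, mean = 8/2 ≈ 4.000
Minimum mean = 1.000, attained e.g. along the cycle 2 → 2 with weight 1 and length 1. So λ(A) = 1/1 = 1.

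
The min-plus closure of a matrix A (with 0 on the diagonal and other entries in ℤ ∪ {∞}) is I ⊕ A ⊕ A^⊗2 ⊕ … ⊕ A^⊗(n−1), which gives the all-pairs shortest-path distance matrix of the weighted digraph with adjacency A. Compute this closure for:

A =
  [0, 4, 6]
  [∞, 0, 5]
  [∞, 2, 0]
Closure =
  [0, 4, 6]
  [∞, 0, 5]
  [∞, 2, 0]

This is the Floyd-Warshall all-pairs shortest-path computation. For each intermediate vertex k = 0, 1, …, 2, update dist[i][j] ← min(dist[i][j], dist[i][k] + dist[k][j]). The final matrix gives, for each (i, j), the minimum total weight of any directed path from i to j (possibly empty when i = j).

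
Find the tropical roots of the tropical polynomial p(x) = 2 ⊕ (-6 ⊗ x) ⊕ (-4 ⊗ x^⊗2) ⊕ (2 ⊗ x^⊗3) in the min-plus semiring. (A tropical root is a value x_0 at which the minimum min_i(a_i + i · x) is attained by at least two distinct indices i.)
Roots: {-6, -2, 8}

Each tropical root is a break point of the lower envelope of the lines y = a_i + i · x (there are 4 lines, with slopes 0, 1, ..., 3). Only the lines that attain the minimum somewhere contribute to roots; other lines are dominated. Here the surviving (envelope) indices are i = 3, i = 2, i = 1, i = 0.
Intersections between consecutive envelope lines give the roots: for adjacent envelope indices i < j the intersection is x = (a_i − a_j) / (j − i). Reading off the sorted break points: {-6, -2, 8}.
Verification: at each break x_0, at least two indices attain the minimum of min_i(a_i + i · x_0).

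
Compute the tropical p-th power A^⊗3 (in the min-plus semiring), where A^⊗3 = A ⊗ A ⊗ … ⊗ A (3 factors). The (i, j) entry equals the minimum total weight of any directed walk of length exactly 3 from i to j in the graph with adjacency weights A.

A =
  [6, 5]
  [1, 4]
A^⊗3 =
  [10, 11]
  [7, 10]

Each entry (A^⊗3)_ij equals the minimum over all length-3 walks i = v_0 → v_1 → … → v_3 = j of Σ_t A[v_t][v_{t+1}]. For example, for (i, j) = (0, 1) we minimise over 4 possible intermediate vertex sequences; the minimum is 11, attained along the walk 0 → 1 → 0 → 1.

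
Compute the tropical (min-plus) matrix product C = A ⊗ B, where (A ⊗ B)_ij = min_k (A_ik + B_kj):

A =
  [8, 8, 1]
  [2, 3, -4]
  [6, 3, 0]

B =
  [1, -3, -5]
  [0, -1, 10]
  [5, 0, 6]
A ⊗ B =
  [6, 1, 3]
  [1, -4, -3]
  [3, 0, 1]

Apply the min-plus product entry-by-entry:
  C[0][0] = min over k of (A[0][0] + B[0][0] = 8 + 1 = 9, A[0][1] + B[1][0] = 8 + 0 = 8, A[0][2] + B[2][0] = 1 + 5 = 6) = 6 (attained at k = 2)
  C[0][1] = min over k of (A[0][0] + B[0][1] = 8 + -3 = 5, A[0][1] + B[1][1] = 8 + -1 = 7, A[0][2] + B[2][1] = 1 + 0 = 1) = 1 (attained at k = 2)
  C[0][2] = min over k of (A[0][0] + B[0][2] = 8 + -5 = 3, A[0][1] + B[1][2] = 8 + 10 = 18, A[0][2] + B[2][2] = 1 + 6 = 7) = 3 (attained at k = 0)
  C[1][0] = min over k of (A[1][0] + B[0][0] = 2 + 1 = 3, A[1][1] + B[1][0] = 3 + 0 = 3, A[1][2] + B[2][0] = -4 + 5 = 1) = 1 (attained at k = 2)
  C[1][1] = min over k of (A[1][0] + B[0][1] = 2 + -3 = -1, A[1][1] + B[1][1] = 3 + -1 = 2, A[1][2] + B[2][1] = -4 + 0 = -4) = -4 (attained at k = 2)
  C[1][2] = min over k of (A[1][0] + B[0][2] = 2 + -5 = -3, A[1][1] + B[1][2] = 3 + 10 = 13, A[1][2] + B[2][2] = -4 + 6 = 2) = -3 (attained at k = 0)
  C[2][0] = min over k of (A[2][0] + B[0][0] = 6 + 1 = 7, A[2][1] + B[1][0] = 3 + 0 = 3, A[2][2] + B[2][0] = 0 + 5 = 5) = 3 (attained at k = 1)
  C[2][1] = min over k of (A[2][0] + B[0][1] = 6 + -3 = 3, A[2][1] + B[1][1] = 3 + -1 = 2, A[2][2] + B[2][1] = 0 + 0 = 0) = 0 (attained at k = 2)
  C[2][2] = min over k of (A[2][0] + B[0][2] = 6 + -5 = 1, A[2][1] + B[1][2] = 3 + 10 = 13, A[2][2] + B[2][2] = 0 + 6 = 6) = 1 (attained at k = 0)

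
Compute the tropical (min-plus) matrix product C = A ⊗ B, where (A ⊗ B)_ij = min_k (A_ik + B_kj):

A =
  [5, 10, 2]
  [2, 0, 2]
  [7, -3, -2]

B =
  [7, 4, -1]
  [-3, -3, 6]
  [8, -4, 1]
A ⊗ B =
  [7, -2, 3]
  [-3, -3, 1]
  [-6, -6, -1]

Apply the min-plus product entry-by-entry:
  C[0][0] = min over k of (A[0][0] + B[0][0] = 5 + 7 = 12, A[0][1] + B[1][0] = 10 + -3 = 7, A[0][2] + B[2][0] = 2 + 8 = 10) = 7 (attained at k = 1)
  C[0][1] = min over k of (A[0][0] + B[0][1] = 5 + 4 = 9, A[0][1] + B[1][1] = 10 + -3 = 7, A[0][2] + B[2][1] = 2 + -4 = -2) = -2 (attained at k = 2)
  C[0][2] = min over k of (A[0][0] + B[0][2] = 5 + -1 = 4, A[0][1] + B[1][2] = 10 + 6 = 16, A[0][2] + B[2][2] = 2 + 1 = 3) = 3 (attained at k = 2)
  C[1][0] = min over k of (A[1][0] + B[0][0] = 2 + 7 = 9, A[1][1] + B[1][0] = 0 + -3 = -3, A[1][2] + B[2][0] = 2 + 8 = 10) = -3 (attained at k = 1)
  C[1][1] = min over k of (A[1][0] + B[0][1] = 2 + 4 = 6, A[1][1] + B[1][1] = 0 + -3 = -3, A[1][2] + B[2][1] = 2 + -4 = -2) = -3 (attained at k = 1)
  C[1][2] = min over k of (A[1][0] + B[0][2] = 2 + -1 = 1, A[1][1] + B[1][2] = 0 + 6 = 6, A[1][2] + B[2][2] = 2 + 1 = 3) = 1 (attained at k = 0)
  C[2][0] = min over k of (A[2][0] + B[0][0] = 7 + 7 = 14, A[2][1] + B[1][0] = -3 + -3 = -6, A[2][2] + B[2][0] = -2 + 8 = 6) = -6 (attained at k = 1)
  C[2][1] = min over k of (A[2][0] + B[0][1] = 7 + 4 = 11, A[2][1] + B[1][1] = -3 + -3 = -6, A[2][2] + B[2][1] = -2 + -4 = -6) = -6 (attained at k = 1)
  C[2][2] = min over k of (A[2][0] + B[0][2] = 7 + -1 = 6, A[2][1] + B[1][2] = -3 + 6 = 3, A[2][2] + B[2][2] = -2 + 1 = -1) = -1 (attained at k = 2)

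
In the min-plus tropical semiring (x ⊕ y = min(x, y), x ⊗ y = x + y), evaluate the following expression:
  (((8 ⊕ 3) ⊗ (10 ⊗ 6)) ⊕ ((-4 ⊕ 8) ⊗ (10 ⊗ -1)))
(((8 ⊕ 3) ⊗ (10 ⊗ 6)) ⊕ ((-4 ⊕ 8) ⊗ (10 ⊗ -1))) = 5

Expand innermost to outermost. Recall ⊕ takes the minimum of its arguments and ⊗ takes their sum. Working out the expression (((8 ⊕ 3) ⊗ (10 ⊗ 6)) ⊕ ((-4 ⊕ 8) ⊗ (10 ⊗ -1))) gives 5.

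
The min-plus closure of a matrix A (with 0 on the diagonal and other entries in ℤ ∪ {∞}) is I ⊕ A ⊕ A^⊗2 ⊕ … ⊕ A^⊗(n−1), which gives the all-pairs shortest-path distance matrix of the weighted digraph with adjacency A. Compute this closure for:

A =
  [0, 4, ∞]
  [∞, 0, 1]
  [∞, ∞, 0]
Closure =
  [0, 4, 5]
  [∞, 0, 1]
  [∞, ∞, 0]

This is the Floyd-Warshall all-pairs shortest-path computation. For each intermediate vertex k = 0, 1, …, 2, update dist[i][j] ← min(dist[i][j], dist[i][k] + dist[k][j]). The final matrix gives, for each (i, j), the minimum total weight of any directed path from i to j (possibly empty when i = j).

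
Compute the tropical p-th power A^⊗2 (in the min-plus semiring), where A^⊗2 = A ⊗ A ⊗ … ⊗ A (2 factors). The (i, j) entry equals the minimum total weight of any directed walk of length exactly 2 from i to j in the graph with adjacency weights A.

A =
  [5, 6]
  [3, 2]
A^⊗2 =
  [9, 8]
  [5, 4]

Each entry (A^⊗2)_ij equals the minimum over all length-2 walks i = v_0 → v_1 → … → v_2 = j of Σ_t A[v_t][v_{t+1}]. For example, for (i, j) = (0, 1) we minimise over 2 possible intermediate vertex sequences; the minimum is 8, attained along the walk 0 → 1 → 1.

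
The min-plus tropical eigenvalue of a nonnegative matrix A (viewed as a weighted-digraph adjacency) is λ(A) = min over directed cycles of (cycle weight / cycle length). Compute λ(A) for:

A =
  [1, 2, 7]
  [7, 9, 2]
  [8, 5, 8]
λ(A) = 1

Enumerate directed cycles and compute their means (weight / length). Sample:
  cycle 0 → 0: weight = 1, length = 1, mean = 1/1 ≈ 1.000
  cycle 1 → 1: weight = 9, length = 1, mean = 9/1 ≈ 9.000
  cycle 2 → 2: weight = 8, length = 1, mean = 8/1 ≈ 8.000
  cycle 0 → 1 → 0: weight = 9, length = 2, mean = 9/2 ≈ 4.500
  cycle 0 → 2 → 0: weight = 15, length = 2, mean = 15/2 ≈ 7.500
  cycle 1 → 0 → 1: weight = 9, length = 2, mean = 9/2 ≈ 4.500
Minimum mean = 1.000, attained e.g. along the cycle 0 → 0 with weight 1 and length 1. So λ(A) = 1/1 = 1.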